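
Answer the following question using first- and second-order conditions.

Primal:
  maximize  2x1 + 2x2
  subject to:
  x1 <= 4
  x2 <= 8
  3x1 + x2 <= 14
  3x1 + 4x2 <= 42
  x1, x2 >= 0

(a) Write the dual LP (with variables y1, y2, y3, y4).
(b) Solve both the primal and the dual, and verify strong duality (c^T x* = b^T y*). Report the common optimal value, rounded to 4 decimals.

The standard primal-dual pair for 'max c^T x s.t. A x <= b, x >= 0' is:
  Dual:  min b^T y  s.t.  A^T y >= c,  y >= 0.

So the dual LP is:
  minimize  4y1 + 8y2 + 14y3 + 42y4
  subject to:
    y1 + 3y3 + 3y4 >= 2
    y2 + y3 + 4y4 >= 2
    y1, y2, y3, y4 >= 0

Solving the primal: x* = (2, 8).
  primal value c^T x* = 20.
Solving the dual: y* = (0, 1.3333, 0.6667, 0).
  dual value b^T y* = 20.
Strong duality: c^T x* = b^T y*. Confirmed.

20


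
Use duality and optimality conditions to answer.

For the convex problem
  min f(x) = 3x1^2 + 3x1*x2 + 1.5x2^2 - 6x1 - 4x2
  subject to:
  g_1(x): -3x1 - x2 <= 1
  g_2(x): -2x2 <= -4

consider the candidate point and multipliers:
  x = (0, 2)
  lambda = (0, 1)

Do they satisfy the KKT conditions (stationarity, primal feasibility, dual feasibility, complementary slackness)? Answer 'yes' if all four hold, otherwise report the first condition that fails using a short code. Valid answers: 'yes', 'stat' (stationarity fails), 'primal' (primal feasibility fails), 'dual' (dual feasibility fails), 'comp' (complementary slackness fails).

Gradient of f: grad f(x) = Q x + c = (0, 2)
Constraint values g_i(x) = a_i^T x - b_i:
  g_1((0, 2)) = -3
  g_2((0, 2)) = 0
Stationarity residual: grad f(x) + sum_i lambda_i a_i = (0, 0)
  -> stationarity OK
Primal feasibility (all g_i <= 0): OK
Dual feasibility (all lambda_i >= 0): OK
Complementary slackness (lambda_i * g_i(x) = 0 for all i): OK

Verdict: yes, KKT holds.

yes


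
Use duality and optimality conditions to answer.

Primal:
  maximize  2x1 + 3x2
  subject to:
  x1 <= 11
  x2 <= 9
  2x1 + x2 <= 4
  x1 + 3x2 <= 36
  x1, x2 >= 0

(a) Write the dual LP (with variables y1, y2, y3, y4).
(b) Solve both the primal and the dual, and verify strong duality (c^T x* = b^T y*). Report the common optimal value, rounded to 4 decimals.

The standard primal-dual pair for 'max c^T x s.t. A x <= b, x >= 0' is:
  Dual:  min b^T y  s.t.  A^T y >= c,  y >= 0.

So the dual LP is:
  minimize  11y1 + 9y2 + 4y3 + 36y4
  subject to:
    y1 + 2y3 + y4 >= 2
    y2 + y3 + 3y4 >= 3
    y1, y2, y3, y4 >= 0

Solving the primal: x* = (0, 4).
  primal value c^T x* = 12.
Solving the dual: y* = (0, 0, 3, 0).
  dual value b^T y* = 12.
Strong duality: c^T x* = b^T y*. Confirmed.

12


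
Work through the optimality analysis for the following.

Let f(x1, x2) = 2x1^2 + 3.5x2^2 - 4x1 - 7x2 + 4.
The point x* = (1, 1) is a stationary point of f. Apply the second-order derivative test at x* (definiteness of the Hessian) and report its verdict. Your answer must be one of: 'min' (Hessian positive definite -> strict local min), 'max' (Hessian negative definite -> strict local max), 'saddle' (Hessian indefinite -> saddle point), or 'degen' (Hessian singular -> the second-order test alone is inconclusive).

Compute the Hessian H = grad^2 f:
  H = [[4, 0], [0, 7]]
Verify stationarity: grad f(x*) = H x* + g = (0, 0).
Eigenvalues of H: 4, 7.
Both eigenvalues > 0, so H is positive definite -> x* is a strict local min.

min


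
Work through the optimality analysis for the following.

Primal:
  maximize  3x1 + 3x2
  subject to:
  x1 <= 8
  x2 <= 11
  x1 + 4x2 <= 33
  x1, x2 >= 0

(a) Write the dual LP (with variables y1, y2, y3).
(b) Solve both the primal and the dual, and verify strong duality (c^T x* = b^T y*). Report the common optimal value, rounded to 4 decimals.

The standard primal-dual pair for 'max c^T x s.t. A x <= b, x >= 0' is:
  Dual:  min b^T y  s.t.  A^T y >= c,  y >= 0.

So the dual LP is:
  minimize  8y1 + 11y2 + 33y3
  subject to:
    y1 + y3 >= 3
    y2 + 4y3 >= 3
    y1, y2, y3 >= 0

Solving the primal: x* = (8, 6.25).
  primal value c^T x* = 42.75.
Solving the dual: y* = (2.25, 0, 0.75).
  dual value b^T y* = 42.75.
Strong duality: c^T x* = b^T y*. Confirmed.

42.75


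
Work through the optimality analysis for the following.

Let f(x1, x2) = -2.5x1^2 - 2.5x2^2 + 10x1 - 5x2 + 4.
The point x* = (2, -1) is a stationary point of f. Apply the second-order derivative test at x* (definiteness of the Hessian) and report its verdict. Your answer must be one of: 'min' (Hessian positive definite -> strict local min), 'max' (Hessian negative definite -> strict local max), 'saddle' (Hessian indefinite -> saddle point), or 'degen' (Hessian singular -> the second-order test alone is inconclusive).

Compute the Hessian H = grad^2 f:
  H = [[-5, 0], [0, -5]]
Verify stationarity: grad f(x*) = H x* + g = (0, 0).
Eigenvalues of H: -5, -5.
Both eigenvalues < 0, so H is negative definite -> x* is a strict local max.

max


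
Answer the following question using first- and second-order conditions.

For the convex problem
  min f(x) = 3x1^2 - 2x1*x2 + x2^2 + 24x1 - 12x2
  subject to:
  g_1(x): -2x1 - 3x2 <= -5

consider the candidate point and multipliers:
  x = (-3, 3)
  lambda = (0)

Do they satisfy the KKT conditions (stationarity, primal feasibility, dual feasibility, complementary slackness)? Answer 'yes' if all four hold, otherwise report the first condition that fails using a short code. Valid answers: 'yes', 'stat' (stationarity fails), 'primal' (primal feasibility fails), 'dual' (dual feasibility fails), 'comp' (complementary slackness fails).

Gradient of f: grad f(x) = Q x + c = (0, 0)
Constraint values g_i(x) = a_i^T x - b_i:
  g_1((-3, 3)) = 2
Stationarity residual: grad f(x) + sum_i lambda_i a_i = (0, 0)
  -> stationarity OK
Primal feasibility (all g_i <= 0): FAILS
Dual feasibility (all lambda_i >= 0): OK
Complementary slackness (lambda_i * g_i(x) = 0 for all i): OK

Verdict: the first failing condition is primal_feasibility -> primal.

primal


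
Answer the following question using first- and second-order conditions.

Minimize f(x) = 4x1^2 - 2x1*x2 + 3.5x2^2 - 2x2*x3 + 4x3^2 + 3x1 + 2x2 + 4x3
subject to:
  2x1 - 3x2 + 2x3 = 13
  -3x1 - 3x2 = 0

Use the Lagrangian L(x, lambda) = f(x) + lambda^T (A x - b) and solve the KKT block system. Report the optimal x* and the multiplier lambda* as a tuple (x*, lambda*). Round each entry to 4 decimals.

Form the Lagrangian:
  L(x, lambda) = (1/2) x^T Q x + c^T x + lambda^T (A x - b)
Stationarity (grad_x L = 0): Q x + c + A^T lambda = 0.
Primal feasibility: A x = b.

This gives the KKT block system:
  [ Q   A^T ] [ x     ]   [-c ]
  [ A    0  ] [ lambda ] = [ b ]

Solving the linear system:
  x*      = (2.1356, -2.1356, 1.161)
  lambda* = (-8.7797, 2.2655)
  f(x*)   = 60.4576

x* = (2.1356, -2.1356, 1.161), lambda* = (-8.7797, 2.2655)


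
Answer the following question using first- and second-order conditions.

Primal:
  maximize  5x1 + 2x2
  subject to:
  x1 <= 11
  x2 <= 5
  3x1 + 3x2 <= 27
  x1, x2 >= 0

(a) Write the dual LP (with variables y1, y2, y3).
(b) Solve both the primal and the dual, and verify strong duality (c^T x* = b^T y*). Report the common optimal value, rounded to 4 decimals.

The standard primal-dual pair for 'max c^T x s.t. A x <= b, x >= 0' is:
  Dual:  min b^T y  s.t.  A^T y >= c,  y >= 0.

So the dual LP is:
  minimize  11y1 + 5y2 + 27y3
  subject to:
    y1 + 3y3 >= 5
    y2 + 3y3 >= 2
    y1, y2, y3 >= 0

Solving the primal: x* = (9, 0).
  primal value c^T x* = 45.
Solving the dual: y* = (0, 0, 1.6667).
  dual value b^T y* = 45.
Strong duality: c^T x* = b^T y*. Confirmed.

45


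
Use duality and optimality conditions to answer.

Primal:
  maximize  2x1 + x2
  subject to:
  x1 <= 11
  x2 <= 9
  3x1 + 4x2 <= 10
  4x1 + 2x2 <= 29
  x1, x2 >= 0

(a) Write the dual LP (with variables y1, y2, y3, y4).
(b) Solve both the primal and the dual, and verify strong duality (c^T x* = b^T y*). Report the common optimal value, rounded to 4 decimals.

The standard primal-dual pair for 'max c^T x s.t. A x <= b, x >= 0' is:
  Dual:  min b^T y  s.t.  A^T y >= c,  y >= 0.

So the dual LP is:
  minimize  11y1 + 9y2 + 10y3 + 29y4
  subject to:
    y1 + 3y3 + 4y4 >= 2
    y2 + 4y3 + 2y4 >= 1
    y1, y2, y3, y4 >= 0

Solving the primal: x* = (3.3333, 0).
  primal value c^T x* = 6.6667.
Solving the dual: y* = (0, 0, 0.6667, 0).
  dual value b^T y* = 6.6667.
Strong duality: c^T x* = b^T y*. Confirmed.

6.6667


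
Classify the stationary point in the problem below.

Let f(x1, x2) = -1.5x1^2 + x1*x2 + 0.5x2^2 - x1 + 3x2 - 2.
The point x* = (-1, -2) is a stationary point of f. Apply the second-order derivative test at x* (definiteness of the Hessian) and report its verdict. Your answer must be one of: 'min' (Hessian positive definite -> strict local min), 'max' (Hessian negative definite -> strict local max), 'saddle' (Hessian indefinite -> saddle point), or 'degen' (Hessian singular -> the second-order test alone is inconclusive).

Compute the Hessian H = grad^2 f:
  H = [[-3, 1], [1, 1]]
Verify stationarity: grad f(x*) = H x* + g = (0, 0).
Eigenvalues of H: -3.2361, 1.2361.
Eigenvalues have mixed signs, so H is indefinite -> x* is a saddle point.

saddle


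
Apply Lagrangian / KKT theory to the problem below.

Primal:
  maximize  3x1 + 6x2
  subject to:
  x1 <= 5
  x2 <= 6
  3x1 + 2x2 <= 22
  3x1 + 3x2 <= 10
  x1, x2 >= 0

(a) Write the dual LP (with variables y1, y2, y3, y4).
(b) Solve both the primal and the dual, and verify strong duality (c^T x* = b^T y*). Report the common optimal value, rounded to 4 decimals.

The standard primal-dual pair for 'max c^T x s.t. A x <= b, x >= 0' is:
  Dual:  min b^T y  s.t.  A^T y >= c,  y >= 0.

So the dual LP is:
  minimize  5y1 + 6y2 + 22y3 + 10y4
  subject to:
    y1 + 3y3 + 3y4 >= 3
    y2 + 2y3 + 3y4 >= 6
    y1, y2, y3, y4 >= 0

Solving the primal: x* = (0, 3.3333).
  primal value c^T x* = 20.
Solving the dual: y* = (0, 0, 0, 2).
  dual value b^T y* = 20.
Strong duality: c^T x* = b^T y*. Confirmed.

20


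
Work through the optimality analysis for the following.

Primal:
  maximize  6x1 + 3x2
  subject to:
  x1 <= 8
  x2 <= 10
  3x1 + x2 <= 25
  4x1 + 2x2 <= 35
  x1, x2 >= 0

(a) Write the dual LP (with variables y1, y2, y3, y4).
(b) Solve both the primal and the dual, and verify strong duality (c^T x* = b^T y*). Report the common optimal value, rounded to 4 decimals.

The standard primal-dual pair for 'max c^T x s.t. A x <= b, x >= 0' is:
  Dual:  min b^T y  s.t.  A^T y >= c,  y >= 0.

So the dual LP is:
  minimize  8y1 + 10y2 + 25y3 + 35y4
  subject to:
    y1 + 3y3 + 4y4 >= 6
    y2 + y3 + 2y4 >= 3
    y1, y2, y3, y4 >= 0

Solving the primal: x* = (7.5, 2.5).
  primal value c^T x* = 52.5.
Solving the dual: y* = (0, 0, 0, 1.5).
  dual value b^T y* = 52.5.
Strong duality: c^T x* = b^T y*. Confirmed.

52.5


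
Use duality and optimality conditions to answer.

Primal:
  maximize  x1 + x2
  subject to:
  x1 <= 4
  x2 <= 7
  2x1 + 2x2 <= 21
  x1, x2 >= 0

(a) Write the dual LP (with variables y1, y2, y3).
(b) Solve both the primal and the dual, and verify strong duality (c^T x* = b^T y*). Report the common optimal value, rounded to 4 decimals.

The standard primal-dual pair for 'max c^T x s.t. A x <= b, x >= 0' is:
  Dual:  min b^T y  s.t.  A^T y >= c,  y >= 0.

So the dual LP is:
  minimize  4y1 + 7y2 + 21y3
  subject to:
    y1 + 2y3 >= 1
    y2 + 2y3 >= 1
    y1, y2, y3 >= 0

Solving the primal: x* = (3.5, 7).
  primal value c^T x* = 10.5.
Solving the dual: y* = (0, 0, 0.5).
  dual value b^T y* = 10.5.
Strong duality: c^T x* = b^T y*. Confirmed.

10.5


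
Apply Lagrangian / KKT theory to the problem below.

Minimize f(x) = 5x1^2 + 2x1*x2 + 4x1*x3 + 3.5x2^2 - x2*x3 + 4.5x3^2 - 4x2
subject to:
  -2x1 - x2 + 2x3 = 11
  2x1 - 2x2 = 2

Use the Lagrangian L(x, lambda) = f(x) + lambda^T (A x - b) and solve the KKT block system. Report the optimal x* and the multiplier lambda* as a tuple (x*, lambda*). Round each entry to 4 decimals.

Form the Lagrangian:
  L(x, lambda) = (1/2) x^T Q x + c^T x + lambda^T (A x - b)
Stationarity (grad_x L = 0): Q x + c + A^T lambda = 0.
Primal feasibility: A x = b.

This gives the KKT block system:
  [ Q   A^T ] [ x     ]   [-c ]
  [ A    0  ] [ lambda ] = [ b ]

Solving the linear system:
  x*      = (-1.4129, -2.4129, 2.8806)
  lambda* = (-11.3433, -7.6269)
  f(x*)   = 74.8408

x* = (-1.4129, -2.4129, 2.8806), lambda* = (-11.3433, -7.6269)


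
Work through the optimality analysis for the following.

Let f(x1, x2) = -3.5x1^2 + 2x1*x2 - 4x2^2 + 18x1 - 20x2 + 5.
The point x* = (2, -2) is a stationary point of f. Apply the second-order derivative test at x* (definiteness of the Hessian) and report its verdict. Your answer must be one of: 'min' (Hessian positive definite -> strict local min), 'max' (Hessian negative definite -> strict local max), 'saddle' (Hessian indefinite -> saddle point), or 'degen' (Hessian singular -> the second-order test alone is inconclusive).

Compute the Hessian H = grad^2 f:
  H = [[-7, 2], [2, -8]]
Verify stationarity: grad f(x*) = H x* + g = (0, 0).
Eigenvalues of H: -9.5616, -5.4384.
Both eigenvalues < 0, so H is negative definite -> x* is a strict local max.

max


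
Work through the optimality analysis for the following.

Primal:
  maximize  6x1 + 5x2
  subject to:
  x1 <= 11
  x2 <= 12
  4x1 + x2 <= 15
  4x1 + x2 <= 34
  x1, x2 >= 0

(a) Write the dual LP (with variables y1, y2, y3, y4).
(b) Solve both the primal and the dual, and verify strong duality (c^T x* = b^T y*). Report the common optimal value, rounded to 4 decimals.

The standard primal-dual pair for 'max c^T x s.t. A x <= b, x >= 0' is:
  Dual:  min b^T y  s.t.  A^T y >= c,  y >= 0.

So the dual LP is:
  minimize  11y1 + 12y2 + 15y3 + 34y4
  subject to:
    y1 + 4y3 + 4y4 >= 6
    y2 + y3 + y4 >= 5
    y1, y2, y3, y4 >= 0

Solving the primal: x* = (0.75, 12).
  primal value c^T x* = 64.5.
Solving the dual: y* = (0, 3.5, 1.5, 0).
  dual value b^T y* = 64.5.
Strong duality: c^T x* = b^T y*. Confirmed.

64.5


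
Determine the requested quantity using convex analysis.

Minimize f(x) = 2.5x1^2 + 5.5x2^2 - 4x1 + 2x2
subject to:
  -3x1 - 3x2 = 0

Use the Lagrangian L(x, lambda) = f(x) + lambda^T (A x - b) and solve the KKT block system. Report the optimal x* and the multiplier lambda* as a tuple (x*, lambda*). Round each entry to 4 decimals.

Form the Lagrangian:
  L(x, lambda) = (1/2) x^T Q x + c^T x + lambda^T (A x - b)
Stationarity (grad_x L = 0): Q x + c + A^T lambda = 0.
Primal feasibility: A x = b.

This gives the KKT block system:
  [ Q   A^T ] [ x     ]   [-c ]
  [ A    0  ] [ lambda ] = [ b ]

Solving the linear system:
  x*      = (0.375, -0.375)
  lambda* = (-0.7083)
  f(x*)   = -1.125

x* = (0.375, -0.375), lambda* = (-0.7083)


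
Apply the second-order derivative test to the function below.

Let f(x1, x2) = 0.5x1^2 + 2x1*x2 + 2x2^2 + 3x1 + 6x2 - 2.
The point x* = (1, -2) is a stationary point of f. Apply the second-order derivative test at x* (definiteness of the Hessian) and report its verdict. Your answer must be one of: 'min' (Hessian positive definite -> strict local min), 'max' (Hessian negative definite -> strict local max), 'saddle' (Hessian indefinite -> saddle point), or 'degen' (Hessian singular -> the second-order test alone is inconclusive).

Compute the Hessian H = grad^2 f:
  H = [[1, 2], [2, 4]]
Verify stationarity: grad f(x*) = H x* + g = (0, 0).
Eigenvalues of H: 0, 5.
H has a zero eigenvalue (singular; positive semidefinite but not definite), so H is neither positive definite, negative definite, nor indefinite. The second-order test alone is inconclusive -> degen.
(Indeed, f is constant along the null direction of H through x*, so x* is not a strict local extremum.)

degen


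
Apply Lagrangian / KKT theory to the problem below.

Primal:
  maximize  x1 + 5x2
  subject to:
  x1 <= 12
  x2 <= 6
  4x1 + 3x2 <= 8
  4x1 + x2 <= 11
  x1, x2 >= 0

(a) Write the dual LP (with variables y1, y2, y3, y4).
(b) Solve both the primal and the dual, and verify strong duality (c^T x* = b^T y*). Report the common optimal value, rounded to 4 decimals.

The standard primal-dual pair for 'max c^T x s.t. A x <= b, x >= 0' is:
  Dual:  min b^T y  s.t.  A^T y >= c,  y >= 0.

So the dual LP is:
  minimize  12y1 + 6y2 + 8y3 + 11y4
  subject to:
    y1 + 4y3 + 4y4 >= 1
    y2 + 3y3 + y4 >= 5
    y1, y2, y3, y4 >= 0

Solving the primal: x* = (0, 2.6667).
  primal value c^T x* = 13.3333.
Solving the dual: y* = (0, 0, 1.6667, 0).
  dual value b^T y* = 13.3333.
Strong duality: c^T x* = b^T y*. Confirmed.

13.3333


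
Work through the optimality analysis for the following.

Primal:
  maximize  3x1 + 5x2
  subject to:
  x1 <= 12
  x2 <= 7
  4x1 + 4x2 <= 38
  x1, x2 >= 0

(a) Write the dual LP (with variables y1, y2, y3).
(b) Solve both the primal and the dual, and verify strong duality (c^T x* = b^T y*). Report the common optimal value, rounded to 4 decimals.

The standard primal-dual pair for 'max c^T x s.t. A x <= b, x >= 0' is:
  Dual:  min b^T y  s.t.  A^T y >= c,  y >= 0.

So the dual LP is:
  minimize  12y1 + 7y2 + 38y3
  subject to:
    y1 + 4y3 >= 3
    y2 + 4y3 >= 5
    y1, y2, y3 >= 0

Solving the primal: x* = (2.5, 7).
  primal value c^T x* = 42.5.
Solving the dual: y* = (0, 2, 0.75).
  dual value b^T y* = 42.5.
Strong duality: c^T x* = b^T y*. Confirmed.

42.5


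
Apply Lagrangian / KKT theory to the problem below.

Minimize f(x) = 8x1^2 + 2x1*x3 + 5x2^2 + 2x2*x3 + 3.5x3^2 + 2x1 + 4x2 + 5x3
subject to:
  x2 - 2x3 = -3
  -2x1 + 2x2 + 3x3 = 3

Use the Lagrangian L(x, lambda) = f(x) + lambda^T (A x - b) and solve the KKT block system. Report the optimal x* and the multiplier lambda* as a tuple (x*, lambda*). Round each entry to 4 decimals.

Form the Lagrangian:
  L(x, lambda) = (1/2) x^T Q x + c^T x + lambda^T (A x - b)
Stationarity (grad_x L = 0): Q x + c + A^T lambda = 0.
Primal feasibility: A x = b.

This gives the KKT block system:
  [ Q   A^T ] [ x     ]   [-c ]
  [ A    0  ] [ lambda ] = [ b ]

Solving the linear system:
  x*      = (-0.4453, -0.683, 1.1585)
  lambda* = (3.3208, -1.4038)
  f(x*)   = 8.1717

x* = (-0.4453, -0.683, 1.1585), lambda* = (3.3208, -1.4038)


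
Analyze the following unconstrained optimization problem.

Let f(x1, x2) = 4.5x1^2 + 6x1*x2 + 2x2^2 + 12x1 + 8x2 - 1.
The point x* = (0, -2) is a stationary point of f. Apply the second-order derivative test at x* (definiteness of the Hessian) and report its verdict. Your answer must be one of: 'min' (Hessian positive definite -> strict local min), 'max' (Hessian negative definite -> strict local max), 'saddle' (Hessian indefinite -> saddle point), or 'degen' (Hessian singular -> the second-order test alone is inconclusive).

Compute the Hessian H = grad^2 f:
  H = [[9, 6], [6, 4]]
Verify stationarity: grad f(x*) = H x* + g = (0, 0).
Eigenvalues of H: 0, 13.
H has a zero eigenvalue (singular; positive semidefinite but not definite), so H is neither positive definite, negative definite, nor indefinite. The second-order test alone is inconclusive -> degen.
(Indeed, f is constant along the null direction of H through x*, so x* is not a strict local extremum.)

degen


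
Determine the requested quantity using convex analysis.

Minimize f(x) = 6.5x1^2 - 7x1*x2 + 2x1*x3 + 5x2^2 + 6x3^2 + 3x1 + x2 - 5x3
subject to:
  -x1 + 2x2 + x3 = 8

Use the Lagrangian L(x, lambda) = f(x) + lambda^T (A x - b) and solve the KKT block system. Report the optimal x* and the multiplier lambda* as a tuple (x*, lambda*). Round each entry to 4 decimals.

Form the Lagrangian:
  L(x, lambda) = (1/2) x^T Q x + c^T x + lambda^T (A x - b)
Stationarity (grad_x L = 0): Q x + c + A^T lambda = 0.
Primal feasibility: A x = b.

This gives the KKT block system:
  [ Q   A^T ] [ x     ]   [-c ]
  [ A    0  ] [ lambda ] = [ b ]

Solving the linear system:
  x*      = (-0.0985, 3.0613, 1.779)
  lambda* = (-16.151)
  f(x*)   = 61.5394

x* = (-0.0985, 3.0613, 1.779), lambda* = (-16.151)


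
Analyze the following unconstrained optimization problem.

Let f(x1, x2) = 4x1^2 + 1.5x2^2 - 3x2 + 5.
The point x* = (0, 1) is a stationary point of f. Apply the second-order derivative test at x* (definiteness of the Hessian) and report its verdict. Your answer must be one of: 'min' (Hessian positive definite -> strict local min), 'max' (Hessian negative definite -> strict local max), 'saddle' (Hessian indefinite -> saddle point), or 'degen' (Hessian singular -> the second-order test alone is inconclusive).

Compute the Hessian H = grad^2 f:
  H = [[8, 0], [0, 3]]
Verify stationarity: grad f(x*) = H x* + g = (0, 0).
Eigenvalues of H: 3, 8.
Both eigenvalues > 0, so H is positive definite -> x* is a strict local min.

min


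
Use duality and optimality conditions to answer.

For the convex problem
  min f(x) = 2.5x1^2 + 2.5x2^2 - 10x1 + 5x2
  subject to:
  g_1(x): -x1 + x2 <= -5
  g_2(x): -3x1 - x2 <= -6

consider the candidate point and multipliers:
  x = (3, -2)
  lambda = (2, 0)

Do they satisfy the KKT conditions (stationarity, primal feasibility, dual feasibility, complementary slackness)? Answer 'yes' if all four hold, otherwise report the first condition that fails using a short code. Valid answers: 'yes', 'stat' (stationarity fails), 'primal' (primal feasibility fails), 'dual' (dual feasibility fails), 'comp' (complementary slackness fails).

Gradient of f: grad f(x) = Q x + c = (5, -5)
Constraint values g_i(x) = a_i^T x - b_i:
  g_1((3, -2)) = 0
  g_2((3, -2)) = -1
Stationarity residual: grad f(x) + sum_i lambda_i a_i = (3, -3)
  -> stationarity FAILS
Primal feasibility (all g_i <= 0): OK
Dual feasibility (all lambda_i >= 0): OK
Complementary slackness (lambda_i * g_i(x) = 0 for all i): OK

Verdict: the first failing condition is stationarity -> stat.

stat


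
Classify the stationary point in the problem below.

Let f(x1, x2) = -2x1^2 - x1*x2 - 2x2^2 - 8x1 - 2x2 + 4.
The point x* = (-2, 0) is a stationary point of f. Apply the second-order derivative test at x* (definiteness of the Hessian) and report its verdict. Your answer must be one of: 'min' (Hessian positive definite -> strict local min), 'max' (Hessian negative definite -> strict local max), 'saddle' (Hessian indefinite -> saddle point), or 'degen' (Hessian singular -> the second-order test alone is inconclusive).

Compute the Hessian H = grad^2 f:
  H = [[-4, -1], [-1, -4]]
Verify stationarity: grad f(x*) = H x* + g = (0, 0).
Eigenvalues of H: -5, -3.
Both eigenvalues < 0, so H is negative definite -> x* is a strict local max.

max


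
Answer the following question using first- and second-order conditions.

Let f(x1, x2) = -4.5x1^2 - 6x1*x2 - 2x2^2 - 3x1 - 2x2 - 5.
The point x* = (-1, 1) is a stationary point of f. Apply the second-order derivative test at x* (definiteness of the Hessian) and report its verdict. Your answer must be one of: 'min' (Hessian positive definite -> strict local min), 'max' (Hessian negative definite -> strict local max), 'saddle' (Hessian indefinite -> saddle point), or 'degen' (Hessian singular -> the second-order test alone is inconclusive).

Compute the Hessian H = grad^2 f:
  H = [[-9, -6], [-6, -4]]
Verify stationarity: grad f(x*) = H x* + g = (0, 0).
Eigenvalues of H: -13, 0.
H has a zero eigenvalue (singular; negative semidefinite but not definite), so H is neither positive definite, negative definite, nor indefinite. The second-order test alone is inconclusive -> degen.
(Indeed, f is constant along the null direction of H through x*, so x* is not a strict local extremum.)

degen


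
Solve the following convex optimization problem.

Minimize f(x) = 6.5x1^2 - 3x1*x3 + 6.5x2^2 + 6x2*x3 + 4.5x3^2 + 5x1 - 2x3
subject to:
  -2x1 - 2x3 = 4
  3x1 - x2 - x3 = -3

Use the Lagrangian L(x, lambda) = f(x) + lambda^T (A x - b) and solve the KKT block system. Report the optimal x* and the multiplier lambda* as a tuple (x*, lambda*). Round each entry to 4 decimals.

Form the Lagrangian:
  L(x, lambda) = (1/2) x^T Q x + c^T x + lambda^T (A x - b)
Stationarity (grad_x L = 0): Q x + c + A^T lambda = 0.
Primal feasibility: A x = b.

This gives the KKT block system:
  [ Q   A^T ] [ x     ]   [-c ]
  [ A    0  ] [ lambda ] = [ b ]

Solving the linear system:
  x*      = (-1.133, 0.4681, -0.867)
  lambda* = (-2.2394, 0.883)
  f(x*)   = 3.8378

x* = (-1.133, 0.4681, -0.867), lambda* = (-2.2394, 0.883)


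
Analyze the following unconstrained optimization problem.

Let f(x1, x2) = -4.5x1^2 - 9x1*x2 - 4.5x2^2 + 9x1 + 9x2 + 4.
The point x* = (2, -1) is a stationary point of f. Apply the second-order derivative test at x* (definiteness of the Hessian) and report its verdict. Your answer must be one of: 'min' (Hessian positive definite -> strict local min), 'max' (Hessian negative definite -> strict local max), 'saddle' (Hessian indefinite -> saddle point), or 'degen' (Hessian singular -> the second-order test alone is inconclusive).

Compute the Hessian H = grad^2 f:
  H = [[-9, -9], [-9, -9]]
Verify stationarity: grad f(x*) = H x* + g = (0, 0).
Eigenvalues of H: -18, 0.
H has a zero eigenvalue (singular; negative semidefinite but not definite), so H is neither positive definite, negative definite, nor indefinite. The second-order test alone is inconclusive -> degen.
(Indeed, f is constant along the null direction of H through x*, so x* is not a strict local extremum.)

degen


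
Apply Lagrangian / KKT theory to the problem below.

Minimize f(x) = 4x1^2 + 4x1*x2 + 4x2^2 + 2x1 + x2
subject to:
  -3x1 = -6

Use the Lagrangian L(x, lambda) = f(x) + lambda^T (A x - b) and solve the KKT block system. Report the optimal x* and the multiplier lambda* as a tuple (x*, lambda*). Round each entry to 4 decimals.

Form the Lagrangian:
  L(x, lambda) = (1/2) x^T Q x + c^T x + lambda^T (A x - b)
Stationarity (grad_x L = 0): Q x + c + A^T lambda = 0.
Primal feasibility: A x = b.

This gives the KKT block system:
  [ Q   A^T ] [ x     ]   [-c ]
  [ A    0  ] [ lambda ] = [ b ]

Solving the linear system:
  x*      = (2, -1.125)
  lambda* = (4.5)
  f(x*)   = 14.9375

x* = (2, -1.125), lambda* = (4.5)


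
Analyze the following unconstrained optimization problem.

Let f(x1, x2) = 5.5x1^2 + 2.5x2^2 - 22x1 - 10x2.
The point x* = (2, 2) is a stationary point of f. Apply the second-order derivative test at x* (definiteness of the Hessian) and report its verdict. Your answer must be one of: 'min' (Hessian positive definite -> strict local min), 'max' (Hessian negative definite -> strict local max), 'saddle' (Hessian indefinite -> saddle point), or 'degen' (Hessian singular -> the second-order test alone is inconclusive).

Compute the Hessian H = grad^2 f:
  H = [[11, 0], [0, 5]]
Verify stationarity: grad f(x*) = H x* + g = (0, 0).
Eigenvalues of H: 5, 11.
Both eigenvalues > 0, so H is positive definite -> x* is a strict local min.

min


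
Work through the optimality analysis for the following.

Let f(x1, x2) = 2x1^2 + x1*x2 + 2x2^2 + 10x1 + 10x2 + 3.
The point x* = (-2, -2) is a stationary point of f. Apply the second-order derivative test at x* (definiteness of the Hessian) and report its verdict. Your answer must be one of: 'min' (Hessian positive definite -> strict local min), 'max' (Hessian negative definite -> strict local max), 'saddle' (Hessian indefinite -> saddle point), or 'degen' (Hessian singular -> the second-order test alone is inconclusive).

Compute the Hessian H = grad^2 f:
  H = [[4, 1], [1, 4]]
Verify stationarity: grad f(x*) = H x* + g = (0, 0).
Eigenvalues of H: 3, 5.
Both eigenvalues > 0, so H is positive definite -> x* is a strict local min.

min


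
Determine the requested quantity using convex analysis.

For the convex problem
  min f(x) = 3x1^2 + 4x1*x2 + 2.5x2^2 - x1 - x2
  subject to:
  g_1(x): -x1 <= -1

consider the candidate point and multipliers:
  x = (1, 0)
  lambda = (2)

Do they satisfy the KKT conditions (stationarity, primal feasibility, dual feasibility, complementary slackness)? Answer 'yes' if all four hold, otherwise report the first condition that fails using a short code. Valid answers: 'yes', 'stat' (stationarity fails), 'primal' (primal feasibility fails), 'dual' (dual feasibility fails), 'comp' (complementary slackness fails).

Gradient of f: grad f(x) = Q x + c = (5, 3)
Constraint values g_i(x) = a_i^T x - b_i:
  g_1((1, 0)) = 0
Stationarity residual: grad f(x) + sum_i lambda_i a_i = (3, 3)
  -> stationarity FAILS
Primal feasibility (all g_i <= 0): OK
Dual feasibility (all lambda_i >= 0): OK
Complementary slackness (lambda_i * g_i(x) = 0 for all i): OK

Verdict: the first failing condition is stationarity -> stat.

stat


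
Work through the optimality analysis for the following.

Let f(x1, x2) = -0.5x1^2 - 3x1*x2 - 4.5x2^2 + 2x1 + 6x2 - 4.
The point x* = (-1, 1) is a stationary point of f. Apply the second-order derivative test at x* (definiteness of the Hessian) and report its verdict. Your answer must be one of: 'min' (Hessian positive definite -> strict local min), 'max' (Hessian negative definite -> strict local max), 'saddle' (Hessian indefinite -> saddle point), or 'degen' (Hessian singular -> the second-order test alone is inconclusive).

Compute the Hessian H = grad^2 f:
  H = [[-1, -3], [-3, -9]]
Verify stationarity: grad f(x*) = H x* + g = (0, 0).
Eigenvalues of H: -10, 0.
H has a zero eigenvalue (singular; negative semidefinite but not definite), so H is neither positive definite, negative definite, nor indefinite. The second-order test alone is inconclusive -> degen.
(Indeed, f is constant along the null direction of H through x*, so x* is not a strict local extremum.)

degen


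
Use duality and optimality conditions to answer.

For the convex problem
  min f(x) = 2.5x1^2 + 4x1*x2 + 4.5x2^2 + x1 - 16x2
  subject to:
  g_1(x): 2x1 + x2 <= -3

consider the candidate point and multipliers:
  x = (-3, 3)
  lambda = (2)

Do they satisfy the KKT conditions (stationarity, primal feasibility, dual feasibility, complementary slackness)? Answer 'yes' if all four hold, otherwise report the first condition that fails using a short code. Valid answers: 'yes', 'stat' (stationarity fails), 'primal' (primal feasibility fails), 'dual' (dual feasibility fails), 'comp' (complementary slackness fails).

Gradient of f: grad f(x) = Q x + c = (-2, -1)
Constraint values g_i(x) = a_i^T x - b_i:
  g_1((-3, 3)) = 0
Stationarity residual: grad f(x) + sum_i lambda_i a_i = (2, 1)
  -> stationarity FAILS
Primal feasibility (all g_i <= 0): OK
Dual feasibility (all lambda_i >= 0): OK
Complementary slackness (lambda_i * g_i(x) = 0 for all i): OK

Verdict: the first failing condition is stationarity -> stat.

stat


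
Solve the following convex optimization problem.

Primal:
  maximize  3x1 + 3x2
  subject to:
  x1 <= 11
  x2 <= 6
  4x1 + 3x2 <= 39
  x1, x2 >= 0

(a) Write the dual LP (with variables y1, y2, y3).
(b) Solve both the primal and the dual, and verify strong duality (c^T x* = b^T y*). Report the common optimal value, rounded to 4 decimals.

The standard primal-dual pair for 'max c^T x s.t. A x <= b, x >= 0' is:
  Dual:  min b^T y  s.t.  A^T y >= c,  y >= 0.

So the dual LP is:
  minimize  11y1 + 6y2 + 39y3
  subject to:
    y1 + 4y3 >= 3
    y2 + 3y3 >= 3
    y1, y2, y3 >= 0

Solving the primal: x* = (5.25, 6).
  primal value c^T x* = 33.75.
Solving the dual: y* = (0, 0.75, 0.75).
  dual value b^T y* = 33.75.
Strong duality: c^T x* = b^T y*. Confirmed.

33.75


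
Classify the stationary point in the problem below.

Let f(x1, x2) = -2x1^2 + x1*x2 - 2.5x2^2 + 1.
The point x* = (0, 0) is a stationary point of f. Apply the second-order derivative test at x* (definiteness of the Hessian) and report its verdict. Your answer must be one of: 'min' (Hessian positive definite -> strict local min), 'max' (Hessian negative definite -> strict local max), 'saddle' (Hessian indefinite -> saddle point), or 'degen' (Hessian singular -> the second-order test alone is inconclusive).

Compute the Hessian H = grad^2 f:
  H = [[-4, 1], [1, -5]]
Verify stationarity: grad f(x*) = H x* + g = (0, 0).
Eigenvalues of H: -5.618, -3.382.
Both eigenvalues < 0, so H is negative definite -> x* is a strict local max.

max


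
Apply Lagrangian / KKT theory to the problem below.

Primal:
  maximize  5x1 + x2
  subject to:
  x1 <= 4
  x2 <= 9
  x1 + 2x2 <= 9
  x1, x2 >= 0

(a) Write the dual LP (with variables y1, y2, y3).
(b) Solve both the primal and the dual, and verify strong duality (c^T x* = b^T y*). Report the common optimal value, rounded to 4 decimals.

The standard primal-dual pair for 'max c^T x s.t. A x <= b, x >= 0' is:
  Dual:  min b^T y  s.t.  A^T y >= c,  y >= 0.

So the dual LP is:
  minimize  4y1 + 9y2 + 9y3
  subject to:
    y1 + y3 >= 5
    y2 + 2y3 >= 1
    y1, y2, y3 >= 0

Solving the primal: x* = (4, 2.5).
  primal value c^T x* = 22.5.
Solving the dual: y* = (4.5, 0, 0.5).
  dual value b^T y* = 22.5.
Strong duality: c^T x* = b^T y*. Confirmed.

22.5


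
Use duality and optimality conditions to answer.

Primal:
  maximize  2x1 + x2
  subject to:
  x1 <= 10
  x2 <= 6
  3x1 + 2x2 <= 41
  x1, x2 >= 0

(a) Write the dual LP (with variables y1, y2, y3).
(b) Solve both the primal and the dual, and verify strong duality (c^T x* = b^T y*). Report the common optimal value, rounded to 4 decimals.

The standard primal-dual pair for 'max c^T x s.t. A x <= b, x >= 0' is:
  Dual:  min b^T y  s.t.  A^T y >= c,  y >= 0.

So the dual LP is:
  minimize  10y1 + 6y2 + 41y3
  subject to:
    y1 + 3y3 >= 2
    y2 + 2y3 >= 1
    y1, y2, y3 >= 0

Solving the primal: x* = (10, 5.5).
  primal value c^T x* = 25.5.
Solving the dual: y* = (0.5, 0, 0.5).
  dual value b^T y* = 25.5.
Strong duality: c^T x* = b^T y*. Confirmed.

25.5


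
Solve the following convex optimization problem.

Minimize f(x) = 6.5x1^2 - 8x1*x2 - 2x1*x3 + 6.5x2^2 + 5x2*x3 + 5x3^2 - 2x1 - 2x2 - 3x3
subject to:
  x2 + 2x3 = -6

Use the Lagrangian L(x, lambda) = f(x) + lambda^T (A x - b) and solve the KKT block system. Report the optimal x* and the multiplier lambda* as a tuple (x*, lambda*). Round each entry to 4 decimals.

Form the Lagrangian:
  L(x, lambda) = (1/2) x^T Q x + c^T x + lambda^T (A x - b)
Stationarity (grad_x L = 0): Q x + c + A^T lambda = 0.
Primal feasibility: A x = b.

This gives the KKT block system:
  [ Q   A^T ] [ x     ]   [-c ]
  [ A    0  ] [ lambda ] = [ b ]

Solving the linear system:
  x*      = (-0.44, -0.2457, -2.8771)
  lambda* = (16.06)
  f(x*)   = 53.1814

x* = (-0.44, -0.2457, -2.8771), lambda* = (16.06)


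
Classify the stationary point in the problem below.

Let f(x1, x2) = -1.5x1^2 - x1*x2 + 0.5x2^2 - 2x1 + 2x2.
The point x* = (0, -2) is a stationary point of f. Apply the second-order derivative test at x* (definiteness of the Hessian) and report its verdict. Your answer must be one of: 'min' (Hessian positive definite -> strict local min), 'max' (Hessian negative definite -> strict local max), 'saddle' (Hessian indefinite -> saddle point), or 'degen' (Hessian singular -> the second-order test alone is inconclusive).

Compute the Hessian H = grad^2 f:
  H = [[-3, -1], [-1, 1]]
Verify stationarity: grad f(x*) = H x* + g = (0, 0).
Eigenvalues of H: -3.2361, 1.2361.
Eigenvalues have mixed signs, so H is indefinite -> x* is a saddle point.

saddle


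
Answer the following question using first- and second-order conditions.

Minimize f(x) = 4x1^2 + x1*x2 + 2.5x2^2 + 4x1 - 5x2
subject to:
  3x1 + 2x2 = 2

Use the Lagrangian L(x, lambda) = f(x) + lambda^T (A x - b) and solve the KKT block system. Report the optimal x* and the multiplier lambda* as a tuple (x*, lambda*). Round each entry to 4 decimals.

Form the Lagrangian:
  L(x, lambda) = (1/2) x^T Q x + c^T x + lambda^T (A x - b)
Stationarity (grad_x L = 0): Q x + c + A^T lambda = 0.
Primal feasibility: A x = b.

This gives the KKT block system:
  [ Q   A^T ] [ x     ]   [-c ]
  [ A    0  ] [ lambda ] = [ b ]

Solving the linear system:
  x*      = (-0.3077, 1.4615)
  lambda* = (-1)
  f(x*)   = -3.2692

x* = (-0.3077, 1.4615), lambda* = (-1)


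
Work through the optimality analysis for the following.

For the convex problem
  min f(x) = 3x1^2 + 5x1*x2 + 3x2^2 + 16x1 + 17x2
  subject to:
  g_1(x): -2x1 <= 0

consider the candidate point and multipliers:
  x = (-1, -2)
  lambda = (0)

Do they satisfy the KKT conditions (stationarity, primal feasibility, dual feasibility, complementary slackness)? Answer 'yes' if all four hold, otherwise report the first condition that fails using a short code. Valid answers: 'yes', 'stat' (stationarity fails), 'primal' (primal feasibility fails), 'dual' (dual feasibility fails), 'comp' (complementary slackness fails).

Gradient of f: grad f(x) = Q x + c = (0, 0)
Constraint values g_i(x) = a_i^T x - b_i:
  g_1((-1, -2)) = 2
Stationarity residual: grad f(x) + sum_i lambda_i a_i = (0, 0)
  -> stationarity OK
Primal feasibility (all g_i <= 0): FAILS
Dual feasibility (all lambda_i >= 0): OK
Complementary slackness (lambda_i * g_i(x) = 0 for all i): OK

Verdict: the first failing condition is primal_feasibility -> primal.

primal


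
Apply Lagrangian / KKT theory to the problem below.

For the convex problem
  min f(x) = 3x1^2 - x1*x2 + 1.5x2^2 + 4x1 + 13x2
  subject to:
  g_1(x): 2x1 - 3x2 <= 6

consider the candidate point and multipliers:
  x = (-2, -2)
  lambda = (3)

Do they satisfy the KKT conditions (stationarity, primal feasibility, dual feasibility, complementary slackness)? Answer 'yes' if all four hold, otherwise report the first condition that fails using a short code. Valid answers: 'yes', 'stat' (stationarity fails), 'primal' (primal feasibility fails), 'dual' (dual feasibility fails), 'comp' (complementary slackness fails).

Gradient of f: grad f(x) = Q x + c = (-6, 9)
Constraint values g_i(x) = a_i^T x - b_i:
  g_1((-2, -2)) = -4
Stationarity residual: grad f(x) + sum_i lambda_i a_i = (0, 0)
  -> stationarity OK
Primal feasibility (all g_i <= 0): OK
Dual feasibility (all lambda_i >= 0): OK
Complementary slackness (lambda_i * g_i(x) = 0 for all i): FAILS

Verdict: the first failing condition is complementary_slackness -> comp.

comp


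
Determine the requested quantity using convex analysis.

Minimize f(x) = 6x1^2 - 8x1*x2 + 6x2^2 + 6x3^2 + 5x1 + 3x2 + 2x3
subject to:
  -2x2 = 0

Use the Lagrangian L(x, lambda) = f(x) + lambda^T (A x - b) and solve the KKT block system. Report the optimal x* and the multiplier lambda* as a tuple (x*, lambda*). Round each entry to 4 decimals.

Form the Lagrangian:
  L(x, lambda) = (1/2) x^T Q x + c^T x + lambda^T (A x - b)
Stationarity (grad_x L = 0): Q x + c + A^T lambda = 0.
Primal feasibility: A x = b.

This gives the KKT block system:
  [ Q   A^T ] [ x     ]   [-c ]
  [ A    0  ] [ lambda ] = [ b ]

Solving the linear system:
  x*      = (-0.4167, 0, -0.1667)
  lambda* = (3.1667)
  f(x*)   = -1.2083

x* = (-0.4167, 0, -0.1667), lambda* = (3.1667)


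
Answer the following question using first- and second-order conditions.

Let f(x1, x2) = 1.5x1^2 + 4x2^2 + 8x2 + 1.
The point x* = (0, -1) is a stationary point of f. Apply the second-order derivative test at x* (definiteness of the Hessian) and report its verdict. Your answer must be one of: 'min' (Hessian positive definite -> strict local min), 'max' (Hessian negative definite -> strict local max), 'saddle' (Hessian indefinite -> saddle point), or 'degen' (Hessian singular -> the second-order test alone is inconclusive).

Compute the Hessian H = grad^2 f:
  H = [[3, 0], [0, 8]]
Verify stationarity: grad f(x*) = H x* + g = (0, 0).
Eigenvalues of H: 3, 8.
Both eigenvalues > 0, so H is positive definite -> x* is a strict local min.

min


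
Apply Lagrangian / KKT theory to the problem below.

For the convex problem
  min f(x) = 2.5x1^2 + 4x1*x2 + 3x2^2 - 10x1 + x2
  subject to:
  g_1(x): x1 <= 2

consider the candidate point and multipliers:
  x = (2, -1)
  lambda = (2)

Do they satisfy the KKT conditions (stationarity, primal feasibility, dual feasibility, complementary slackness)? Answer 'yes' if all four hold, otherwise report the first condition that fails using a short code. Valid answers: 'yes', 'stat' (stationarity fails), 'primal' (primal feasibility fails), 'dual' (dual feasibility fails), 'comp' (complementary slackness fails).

Gradient of f: grad f(x) = Q x + c = (-4, 3)
Constraint values g_i(x) = a_i^T x - b_i:
  g_1((2, -1)) = 0
Stationarity residual: grad f(x) + sum_i lambda_i a_i = (-2, 3)
  -> stationarity FAILS
Primal feasibility (all g_i <= 0): OK
Dual feasibility (all lambda_i >= 0): OK
Complementary slackness (lambda_i * g_i(x) = 0 for all i): OK

Verdict: the first failing condition is stationarity -> stat.

stat
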